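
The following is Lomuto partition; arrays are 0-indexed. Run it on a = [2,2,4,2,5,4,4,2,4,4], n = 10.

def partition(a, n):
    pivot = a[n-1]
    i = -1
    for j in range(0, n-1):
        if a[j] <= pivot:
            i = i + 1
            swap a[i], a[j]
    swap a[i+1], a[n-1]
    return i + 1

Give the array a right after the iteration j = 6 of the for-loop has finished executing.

[2,2,4,2,4,4,5,2,4,4]

pivot=4, i=-1
j=0: 2≤4, i=0, swap(0,0) ⇒ [2,2,4,2,5,4,4,2,4,4]
j=1: 2≤4, i=1, swap(1,1) ⇒ [2,2,4,2,5,4,4,2,4,4]
j=2: 4≤4, i=2, swap(2,2) ⇒ [2,2,4,2,5,4,4,2,4,4]
j=3: 2≤4, i=3, swap(3,3) ⇒ [2,2,4,2,5,4,4,2,4,4]
j=4: 5>4, skip
j=5: 4≤4, i=4, swap(4,5) ⇒ [2,2,4,2,4,5,4,2,4,4]
j=6: 4≤4, i=5, swap(5,6) ⇒ [2,2,4,2,4,4,5,2,4,4]
(after j=6) a = [2,2,4,2,4,4,5,2,4,4]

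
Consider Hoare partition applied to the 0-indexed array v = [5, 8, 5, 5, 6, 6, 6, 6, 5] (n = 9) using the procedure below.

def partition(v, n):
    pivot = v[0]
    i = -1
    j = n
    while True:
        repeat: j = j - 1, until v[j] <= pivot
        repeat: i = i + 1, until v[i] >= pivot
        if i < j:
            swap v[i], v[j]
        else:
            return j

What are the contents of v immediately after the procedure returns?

pivot=5
j stops at 8 (5), i stops at 0 (5); swap ⇒ [5, 8, 5, 5, 6, 6, 6, 6, 5]
j stops at 3 (5), i stops at 1 (8); swap ⇒ [5, 5, 5, 8, 6, 6, 6, 6, 5]
j stops at 2, i stops at 2; i≥j ⇒ return 2. v=[5, 5, 5, 8, 6, 6, 6, 6, 5]

[5, 5, 5, 8, 6, 6, 6, 6, 5]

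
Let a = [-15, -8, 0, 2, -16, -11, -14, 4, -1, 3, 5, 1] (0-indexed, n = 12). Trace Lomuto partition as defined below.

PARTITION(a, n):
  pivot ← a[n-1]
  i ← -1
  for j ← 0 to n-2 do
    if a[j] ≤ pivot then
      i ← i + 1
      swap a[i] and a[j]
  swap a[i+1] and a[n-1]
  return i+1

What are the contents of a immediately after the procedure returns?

pivot=1, i=-1
j=0: -15≤1, i=0, swap(0,0) ⇒ [-15, -8, 0, 2, -16, -11, -14, 4, -1, 3, 5, 1]
j=1: -8≤1, i=1, swap(1,1) ⇒ [-15, -8, 0, 2, -16, -11, -14, 4, -1, 3, 5, 1]
j=2: 0≤1, i=2, swap(2,2) ⇒ [-15, -8, 0, 2, -16, -11, -14, 4, -1, 3, 5, 1]
j=3: 2>1, skip
j=4: -16≤1, i=3, swap(3,4) ⇒ [-15, -8, 0, -16, 2, -11, -14, 4, -1, 3, 5, 1]
j=5: -11≤1, i=4, swap(4,5) ⇒ [-15, -8, 0, -16, -11, 2, -14, 4, -1, 3, 5, 1]
j=6: -14≤1, i=5, swap(5,6) ⇒ [-15, -8, 0, -16, -11, -14, 2, 4, -1, 3, 5, 1]
j=7: 4>1, skip
j=8: -1≤1, i=6, swap(6,8) ⇒ [-15, -8, 0, -16, -11, -14, -1, 4, 2, 3, 5, 1]
j=9: 3>1, skip
j=10: 5>1, skip
swap(7,11) ⇒ [-15, -8, 0, -16, -11, -14, -1, 1, 2, 3, 5, 4]; return 7

[-15, -8, 0, -16, -11, -14, -1, 1, 2, 3, 5, 4]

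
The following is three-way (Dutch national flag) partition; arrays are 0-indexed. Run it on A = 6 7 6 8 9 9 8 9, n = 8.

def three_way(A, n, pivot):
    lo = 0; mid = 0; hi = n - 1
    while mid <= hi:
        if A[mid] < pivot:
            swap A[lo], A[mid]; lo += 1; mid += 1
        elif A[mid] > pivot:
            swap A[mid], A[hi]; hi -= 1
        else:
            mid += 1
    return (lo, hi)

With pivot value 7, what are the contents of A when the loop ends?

pivot = 7; lo=0, mid=0, hi=7
A[mid]=6<7: swap A[0],A[0]; lo=1,mid=1 → 6 7 6 8 9 9 8 9
A[mid]=7=7: mid=2
A[mid]=6<7: swap A[1],A[2]; lo=2,mid=3 → 6 6 7 8 9 9 8 9
A[mid]=8>7: swap A[3],A[7]; hi=6 → 6 6 7 9 9 9 8 8
A[mid]=9>7: swap A[3],A[6]; hi=5 → 6 6 7 8 9 9 9 8
A[mid]=8>7: swap A[3],A[5]; hi=4 → 6 6 7 9 9 8 9 8
A[mid]=9>7: swap A[3],A[4]; hi=3 → 6 6 7 9 9 8 9 8
A[mid]=9>7: swap A[3],A[3]; hi=2 → 6 6 7 9 9 8 9 8
end: lo=2, hi=2; A = 6 6 7 9 9 8 9 8

6 6 7 9 9 8 9 8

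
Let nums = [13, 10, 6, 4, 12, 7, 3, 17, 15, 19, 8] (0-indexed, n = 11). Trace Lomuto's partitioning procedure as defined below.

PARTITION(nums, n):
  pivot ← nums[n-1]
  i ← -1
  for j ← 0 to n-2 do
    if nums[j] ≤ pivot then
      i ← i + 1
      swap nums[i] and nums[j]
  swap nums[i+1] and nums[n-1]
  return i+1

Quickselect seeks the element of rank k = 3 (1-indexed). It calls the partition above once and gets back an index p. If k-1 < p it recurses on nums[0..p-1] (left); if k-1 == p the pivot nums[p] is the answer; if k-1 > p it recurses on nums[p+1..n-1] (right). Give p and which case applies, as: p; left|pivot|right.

4; left

pivot=8, i=-1
j=0: 13>8, skip
j=1: 10>8, skip
j=2: 6≤8, i=0, swap(0,2) ⇒ [6, 10, 13, 4, 12, 7, 3, 17, 15, 19, 8]
j=3: 4≤8, i=1, swap(1,3) ⇒ [6, 4, 13, 10, 12, 7, 3, 17, 15, 19, 8]
j=4: 12>8, skip
j=5: 7≤8, i=2, swap(2,5) ⇒ [6, 4, 7, 10, 12, 13, 3, 17, 15, 19, 8]
j=6: 3≤8, i=3, swap(3,6) ⇒ [6, 4, 7, 3, 12, 13, 10, 17, 15, 19, 8]
j=7: 17>8, skip
j=8: 15>8, skip
j=9: 19>8, skip
swap(4,10) ⇒ [6, 4, 7, 3, 8, 13, 10, 17, 15, 19, 12]; return 4
p = 4; k-1 = 2 < 4 ⇒ left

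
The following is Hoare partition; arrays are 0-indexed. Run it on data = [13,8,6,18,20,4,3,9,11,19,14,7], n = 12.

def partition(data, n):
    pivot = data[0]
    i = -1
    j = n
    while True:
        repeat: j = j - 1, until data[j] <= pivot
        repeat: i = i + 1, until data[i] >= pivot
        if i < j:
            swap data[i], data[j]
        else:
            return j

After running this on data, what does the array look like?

pivot = data[0] = 13; i = -1, j = 12
j→11 (data[11]=7≤13), i→0 (data[0]=13≥13); i<j, swap → [7,8,6,18,20,4,3,9,11,19,14,13]
j→8 (data[8]=11≤13), i→3 (data[3]=18≥13); i<j, swap → [7,8,6,11,20,4,3,9,18,19,14,13]
j→7 (data[7]=9≤13), i→4 (data[4]=20≥13); i<j, swap → [7,8,6,11,9,4,3,20,18,19,14,13]
j→6, i→7; i≥j, return j=6. data = [7,8,6,11,9,4,3,20,18,19,14,13]

[7,8,6,11,9,4,3,20,18,19,14,13]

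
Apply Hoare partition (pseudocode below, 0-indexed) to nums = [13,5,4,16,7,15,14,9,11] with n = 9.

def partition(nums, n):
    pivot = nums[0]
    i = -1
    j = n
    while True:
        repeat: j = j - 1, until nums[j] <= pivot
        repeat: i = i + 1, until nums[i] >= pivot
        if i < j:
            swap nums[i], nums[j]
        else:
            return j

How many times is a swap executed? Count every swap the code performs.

2

pivot=13
j stops at 8 (11), i stops at 0 (13); swap ⇒ [11,5,4,16,7,15,14,9,13]
j stops at 7 (9), i stops at 3 (16); swap ⇒ [11,5,4,9,7,15,14,16,13]
j stops at 4, i stops at 5; i≥j ⇒ return 4. nums=[11,5,4,9,7,15,14,16,13]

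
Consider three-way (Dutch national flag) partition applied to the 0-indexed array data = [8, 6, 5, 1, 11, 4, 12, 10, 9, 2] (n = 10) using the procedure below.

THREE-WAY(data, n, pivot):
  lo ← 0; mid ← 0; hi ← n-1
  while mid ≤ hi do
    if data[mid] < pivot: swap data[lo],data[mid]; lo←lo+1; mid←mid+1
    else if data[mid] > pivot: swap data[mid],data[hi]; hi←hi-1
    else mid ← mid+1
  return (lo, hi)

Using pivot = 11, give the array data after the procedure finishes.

pivot = 11; lo=0, mid=0, hi=9
data[mid]=8<11: swap data[0],data[0]; lo=1,mid=1 → [8, 6, 5, 1, 11, 4, 12, 10, 9, 2]
data[mid]=6<11: swap data[1],data[1]; lo=2,mid=2 → [8, 6, 5, 1, 11, 4, 12, 10, 9, 2]
data[mid]=5<11: swap data[2],data[2]; lo=3,mid=3 → [8, 6, 5, 1, 11, 4, 12, 10, 9, 2]
data[mid]=1<11: swap data[3],data[3]; lo=4,mid=4 → [8, 6, 5, 1, 11, 4, 12, 10, 9, 2]
data[mid]=11=11: mid=5
data[mid]=4<11: swap data[4],data[5]; lo=5,mid=6 → [8, 6, 5, 1, 4, 11, 12, 10, 9, 2]
data[mid]=12>11: swap data[6],data[9]; hi=8 → [8, 6, 5, 1, 4, 11, 2, 10, 9, 12]
data[mid]=2<11: swap data[5],data[6]; lo=6,mid=7 → [8, 6, 5, 1, 4, 2, 11, 10, 9, 12]
data[mid]=10<11: swap data[6],data[7]; lo=7,mid=8 → [8, 6, 5, 1, 4, 2, 10, 11, 9, 12]
data[mid]=9<11: swap data[7],data[8]; lo=8,mid=9 → [8, 6, 5, 1, 4, 2, 10, 9, 11, 12]
end: lo=8, hi=8; data = [8, 6, 5, 1, 4, 2, 10, 9, 11, 12]

[8, 6, 5, 1, 4, 2, 10, 9, 11, 12]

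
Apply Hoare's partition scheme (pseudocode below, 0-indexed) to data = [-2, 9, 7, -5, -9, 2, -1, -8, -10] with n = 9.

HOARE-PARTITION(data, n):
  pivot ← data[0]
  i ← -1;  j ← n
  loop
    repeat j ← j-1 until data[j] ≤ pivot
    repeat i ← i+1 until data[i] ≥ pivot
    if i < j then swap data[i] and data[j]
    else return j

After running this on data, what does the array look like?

[-10, -8, -9, -5, 7, 2, -1, 9, -2]

pivot=-2
j stops at 8 (-10), i stops at 0 (-2); swap ⇒ [-10, 9, 7, -5, -9, 2, -1, -8, -2]
j stops at 7 (-8), i stops at 1 (9); swap ⇒ [-10, -8, 7, -5, -9, 2, -1, 9, -2]
j stops at 4 (-9), i stops at 2 (7); swap ⇒ [-10, -8, -9, -5, 7, 2, -1, 9, -2]
j stops at 3, i stops at 4; i≥j ⇒ return 3. data=[-10, -8, -9, -5, 7, 2, -1, 9, -2]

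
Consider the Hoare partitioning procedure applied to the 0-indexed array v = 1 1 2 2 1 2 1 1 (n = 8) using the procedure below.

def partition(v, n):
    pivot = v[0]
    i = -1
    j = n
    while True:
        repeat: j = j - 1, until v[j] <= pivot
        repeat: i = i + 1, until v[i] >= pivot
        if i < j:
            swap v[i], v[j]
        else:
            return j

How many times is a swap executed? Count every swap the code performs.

pivot = v[0] = 1; i = -1, j = 8
j→7 (v[7]=1≤1), i→0 (v[0]=1≥1); i<j, swap → 1 1 2 2 1 2 1 1
j→6 (v[6]=1≤1), i→1 (v[1]=1≥1); i<j, swap → 1 1 2 2 1 2 1 1
j→4 (v[4]=1≤1), i→2 (v[2]=2≥1); i<j, swap → 1 1 1 2 2 2 1 1
j→2, i→3; i≥j, return j=2. v = 1 1 1 2 2 2 1 1

3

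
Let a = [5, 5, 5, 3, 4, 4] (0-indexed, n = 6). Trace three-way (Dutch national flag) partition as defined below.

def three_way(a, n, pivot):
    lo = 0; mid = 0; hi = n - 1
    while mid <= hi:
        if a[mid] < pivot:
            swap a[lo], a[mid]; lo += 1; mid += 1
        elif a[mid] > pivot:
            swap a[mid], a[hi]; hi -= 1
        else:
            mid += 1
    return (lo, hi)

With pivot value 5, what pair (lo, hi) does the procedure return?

lo=0 mid=0 hi=5
5=5: mid=1
5=5: mid=2
5=5: mid=3
3<5: swap(0,3), lo=1 mid=4 ⇒ [3, 5, 5, 5, 4, 4]
4<5: swap(1,4), lo=2 mid=5 ⇒ [3, 4, 5, 5, 5, 4]
4<5: swap(2,5), lo=3 mid=6 ⇒ [3, 4, 4, 5, 5, 5]
done. lo=3 hi=5; a=[3, 4, 4, 5, 5, 5]

(3, 5)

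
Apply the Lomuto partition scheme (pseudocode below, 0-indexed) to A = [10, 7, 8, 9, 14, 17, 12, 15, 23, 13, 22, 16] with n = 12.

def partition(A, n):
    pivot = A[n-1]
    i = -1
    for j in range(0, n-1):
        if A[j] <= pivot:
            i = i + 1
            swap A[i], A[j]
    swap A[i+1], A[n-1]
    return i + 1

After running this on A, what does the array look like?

[10, 7, 8, 9, 14, 12, 15, 13, 16, 17, 22, 23]

pivot = A[11] = 16; i = -1
j=0: A[0]=10 ≤ 16 → i=0, swap A[0],A[0] (no change) → [10, 7, 8, 9, 14, 17, 12, 15, 23, 13, 22, 16]
j=1: A[1]=7 ≤ 16 → i=1, swap A[1],A[1] (no change) → [10, 7, 8, 9, 14, 17, 12, 15, 23, 13, 22, 16]
j=2: A[2]=8 ≤ 16 → i=2, swap A[2],A[2] (no change) → [10, 7, 8, 9, 14, 17, 12, 15, 23, 13, 22, 16]
j=3: A[3]=9 ≤ 16 → i=3, swap A[3],A[3] (no change) → [10, 7, 8, 9, 14, 17, 12, 15, 23, 13, 22, 16]
j=4: A[4]=14 ≤ 16 → i=4, swap A[4],A[4] (no change) → [10, 7, 8, 9, 14, 17, 12, 15, 23, 13, 22, 16]
j=5: A[5]=17 > 16 → no swap
j=6: A[6]=12 ≤ 16 → i=5, swap A[5],A[6] → [10, 7, 8, 9, 14, 12, 17, 15, 23, 13, 22, 16]
j=7: A[7]=15 ≤ 16 → i=6, swap A[6],A[7] → [10, 7, 8, 9, 14, 12, 15, 17, 23, 13, 22, 16]
j=8: A[8]=23 > 16 → no swap
j=9: A[9]=13 ≤ 16 → i=7, swap A[7],A[9] → [10, 7, 8, 9, 14, 12, 15, 13, 23, 17, 22, 16]
j=10: A[10]=22 > 16 → no swap
final swap A[8],A[11] → [10, 7, 8, 9, 14, 12, 15, 13, 16, 17, 22, 23]; return 8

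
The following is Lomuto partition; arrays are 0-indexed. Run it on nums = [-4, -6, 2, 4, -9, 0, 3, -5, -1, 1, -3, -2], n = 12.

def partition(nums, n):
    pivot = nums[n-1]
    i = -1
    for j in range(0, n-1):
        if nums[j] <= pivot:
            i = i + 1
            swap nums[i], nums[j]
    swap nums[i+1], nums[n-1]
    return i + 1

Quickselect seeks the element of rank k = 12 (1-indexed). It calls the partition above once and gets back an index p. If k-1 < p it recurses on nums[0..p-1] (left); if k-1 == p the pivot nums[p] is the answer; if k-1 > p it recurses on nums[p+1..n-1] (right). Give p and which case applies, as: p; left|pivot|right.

pivot=-2, i=-1
j=0: -4≤-2, i=0, swap(0,0) ⇒ [-4, -6, 2, 4, -9, 0, 3, -5, -1, 1, -3, -2]
j=1: -6≤-2, i=1, swap(1,1) ⇒ [-4, -6, 2, 4, -9, 0, 3, -5, -1, 1, -3, -2]
j=2: 2>-2, skip
j=3: 4>-2, skip
j=4: -9≤-2, i=2, swap(2,4) ⇒ [-4, -6, -9, 4, 2, 0, 3, -5, -1, 1, -3, -2]
j=5: 0>-2, skip
j=6: 3>-2, skip
j=7: -5≤-2, i=3, swap(3,7) ⇒ [-4, -6, -9, -5, 2, 0, 3, 4, -1, 1, -3, -2]
j=8: -1>-2, skip
j=9: 1>-2, skip
j=10: -3≤-2, i=4, swap(4,10) ⇒ [-4, -6, -9, -5, -3, 0, 3, 4, -1, 1, 2, -2]
swap(5,11) ⇒ [-4, -6, -9, -5, -3, -2, 3, 4, -1, 1, 2, 0]; return 5
p = 5; k-1 = 11 > 5 ⇒ right

5; right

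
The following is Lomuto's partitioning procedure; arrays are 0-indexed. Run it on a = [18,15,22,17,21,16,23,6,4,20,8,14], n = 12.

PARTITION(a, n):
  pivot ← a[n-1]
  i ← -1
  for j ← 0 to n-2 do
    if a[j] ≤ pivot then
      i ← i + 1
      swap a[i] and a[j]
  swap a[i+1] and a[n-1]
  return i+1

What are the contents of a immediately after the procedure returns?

[6,4,8,14,21,16,23,18,15,20,22,17]

pivot = a[11] = 14; i = -1
j=0: a[0]=18 > 14 → no swap
j=1: a[1]=15 > 14 → no swap
j=2: a[2]=22 > 14 → no swap
j=3: a[3]=17 > 14 → no swap
j=4: a[4]=21 > 14 → no swap
j=5: a[5]=16 > 14 → no swap
j=6: a[6]=23 > 14 → no swap
j=7: a[7]=6 ≤ 14 → i=0, swap a[0],a[7] → [6,15,22,17,21,16,23,18,4,20,8,14]
j=8: a[8]=4 ≤ 14 → i=1, swap a[1],a[8] → [6,4,22,17,21,16,23,18,15,20,8,14]
j=9: a[9]=20 > 14 → no swap
j=10: a[10]=8 ≤ 14 → i=2, swap a[2],a[10] → [6,4,8,17,21,16,23,18,15,20,22,14]
final swap a[3],a[11] → [6,4,8,14,21,16,23,18,15,20,22,17]; return 3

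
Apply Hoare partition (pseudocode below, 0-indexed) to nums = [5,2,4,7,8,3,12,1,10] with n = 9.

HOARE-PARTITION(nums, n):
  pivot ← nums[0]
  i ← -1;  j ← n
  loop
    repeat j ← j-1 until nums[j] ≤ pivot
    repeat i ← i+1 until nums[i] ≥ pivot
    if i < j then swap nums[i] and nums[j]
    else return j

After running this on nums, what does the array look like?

pivot=5
j stops at 7 (1), i stops at 0 (5); swap ⇒ [1,2,4,7,8,3,12,5,10]
j stops at 5 (3), i stops at 3 (7); swap ⇒ [1,2,4,3,8,7,12,5,10]
j stops at 3, i stops at 4; i≥j ⇒ return 3. nums=[1,2,4,3,8,7,12,5,10]

[1,2,4,3,8,7,12,5,10]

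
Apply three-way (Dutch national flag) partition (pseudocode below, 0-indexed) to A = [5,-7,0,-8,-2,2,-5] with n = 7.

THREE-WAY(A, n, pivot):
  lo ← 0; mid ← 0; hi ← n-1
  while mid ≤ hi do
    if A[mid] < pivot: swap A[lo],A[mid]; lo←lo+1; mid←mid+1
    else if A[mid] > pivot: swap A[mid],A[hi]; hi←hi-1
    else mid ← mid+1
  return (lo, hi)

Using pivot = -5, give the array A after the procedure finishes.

lo=0 mid=0 hi=6
5>-5: swap(0,6), hi=5 ⇒ [-5,-7,0,-8,-2,2,5]
-5=-5: mid=1
-7<-5: swap(0,1), lo=1 mid=2 ⇒ [-7,-5,0,-8,-2,2,5]
0>-5: swap(2,5), hi=4 ⇒ [-7,-5,2,-8,-2,0,5]
2>-5: swap(2,4), hi=3 ⇒ [-7,-5,-2,-8,2,0,5]
-2>-5: swap(2,3), hi=2 ⇒ [-7,-5,-8,-2,2,0,5]
-8<-5: swap(1,2), lo=2 mid=3 ⇒ [-7,-8,-5,-2,2,0,5]
done. lo=2 hi=2; A=[-7,-8,-5,-2,2,0,5]

[-7,-8,-5,-2,2,0,5]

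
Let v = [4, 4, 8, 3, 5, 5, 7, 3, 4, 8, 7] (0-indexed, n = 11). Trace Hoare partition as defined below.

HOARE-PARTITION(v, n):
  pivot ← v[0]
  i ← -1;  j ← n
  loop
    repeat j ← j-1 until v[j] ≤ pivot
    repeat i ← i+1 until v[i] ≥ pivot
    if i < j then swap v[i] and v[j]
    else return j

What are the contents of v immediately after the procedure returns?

pivot = v[0] = 4; i = -1, j = 11
j→8 (v[8]=4≤4), i→0 (v[0]=4≥4); i<j, swap → [4, 4, 8, 3, 5, 5, 7, 3, 4, 8, 7]
j→7 (v[7]=3≤4), i→1 (v[1]=4≥4); i<j, swap → [4, 3, 8, 3, 5, 5, 7, 4, 4, 8, 7]
j→3 (v[3]=3≤4), i→2 (v[2]=8≥4); i<j, swap → [4, 3, 3, 8, 5, 5, 7, 4, 4, 8, 7]
j→2, i→3; i≥j, return j=2. v = [4, 3, 3, 8, 5, 5, 7, 4, 4, 8, 7]

[4, 3, 3, 8, 5, 5, 7, 4, 4, 8, 7]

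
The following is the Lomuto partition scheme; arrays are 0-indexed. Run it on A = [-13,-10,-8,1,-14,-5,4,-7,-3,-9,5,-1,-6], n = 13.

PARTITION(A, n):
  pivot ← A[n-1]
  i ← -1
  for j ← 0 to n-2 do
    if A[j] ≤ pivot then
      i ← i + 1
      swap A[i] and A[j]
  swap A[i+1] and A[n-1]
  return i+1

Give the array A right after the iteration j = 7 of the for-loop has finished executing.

[-13,-10,-8,-14,-7,-5,4,1,-3,-9,5,-1,-6]

pivot=-6, i=-1
j=0: -13≤-6, i=0, swap(0,0) ⇒ [-13,-10,-8,1,-14,-5,4,-7,-3,-9,5,-1,-6]
j=1: -10≤-6, i=1, swap(1,1) ⇒ [-13,-10,-8,1,-14,-5,4,-7,-3,-9,5,-1,-6]
j=2: -8≤-6, i=2, swap(2,2) ⇒ [-13,-10,-8,1,-14,-5,4,-7,-3,-9,5,-1,-6]
j=3: 1>-6, skip
j=4: -14≤-6, i=3, swap(3,4) ⇒ [-13,-10,-8,-14,1,-5,4,-7,-3,-9,5,-1,-6]
j=5: -5>-6, skip
j=6: 4>-6, skip
j=7: -7≤-6, i=4, swap(4,7) ⇒ [-13,-10,-8,-14,-7,-5,4,1,-3,-9,5,-1,-6]
(after j=7) A = [-13,-10,-8,-14,-7,-5,4,1,-3,-9,5,-1,-6]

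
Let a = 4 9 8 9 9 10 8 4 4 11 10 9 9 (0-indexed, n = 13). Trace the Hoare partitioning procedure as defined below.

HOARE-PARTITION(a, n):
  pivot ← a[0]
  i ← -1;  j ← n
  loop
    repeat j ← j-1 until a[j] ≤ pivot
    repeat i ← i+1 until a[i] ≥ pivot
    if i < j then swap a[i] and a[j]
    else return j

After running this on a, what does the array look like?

pivot=4
j stops at 8 (4), i stops at 0 (4); swap ⇒ 4 9 8 9 9 10 8 4 4 11 10 9 9
j stops at 7 (4), i stops at 1 (9); swap ⇒ 4 4 8 9 9 10 8 9 4 11 10 9 9
j stops at 1, i stops at 2; i≥j ⇒ return 1. a=4 4 8 9 9 10 8 9 4 11 10 9 9

4 4 8 9 9 10 8 9 4 11 10 9 9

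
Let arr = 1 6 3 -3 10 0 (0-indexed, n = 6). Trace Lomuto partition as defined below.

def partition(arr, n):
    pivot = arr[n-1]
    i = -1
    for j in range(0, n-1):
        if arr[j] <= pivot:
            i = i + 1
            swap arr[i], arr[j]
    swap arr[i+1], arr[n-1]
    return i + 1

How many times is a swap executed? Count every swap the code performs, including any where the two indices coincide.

pivot = arr[5] = 0; i = -1
j=0: arr[0]=1 > 0 → no swap
j=1: arr[1]=6 > 0 → no swap
j=2: arr[2]=3 > 0 → no swap
j=3: arr[3]=-3 ≤ 0 → i=0, swap arr[0],arr[3] → -3 6 3 1 10 0
j=4: arr[4]=10 > 0 → no swap
final swap arr[1],arr[5] → -3 0 3 1 10 6; return 1

2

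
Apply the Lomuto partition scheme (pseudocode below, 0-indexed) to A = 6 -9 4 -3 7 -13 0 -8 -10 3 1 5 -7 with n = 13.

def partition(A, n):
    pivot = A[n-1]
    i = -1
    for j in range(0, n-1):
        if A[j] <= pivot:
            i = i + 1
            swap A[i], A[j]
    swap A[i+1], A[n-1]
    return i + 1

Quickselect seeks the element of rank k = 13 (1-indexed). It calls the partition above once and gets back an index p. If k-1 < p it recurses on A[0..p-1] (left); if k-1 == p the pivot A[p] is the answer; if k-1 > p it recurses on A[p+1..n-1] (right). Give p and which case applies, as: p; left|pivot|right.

pivot = A[12] = -7; i = -1
j=0: A[0]=6 > -7 → no swap
j=1: A[1]=-9 ≤ -7 → i=0, swap A[0],A[1] → -9 6 4 -3 7 -13 0 -8 -10 3 1 5 -7
j=2: A[2]=4 > -7 → no swap
j=3: A[3]=-3 > -7 → no swap
j=4: A[4]=7 > -7 → no swap
j=5: A[5]=-13 ≤ -7 → i=1, swap A[1],A[5] → -9 -13 4 -3 7 6 0 -8 -10 3 1 5 -7
j=6: A[6]=0 > -7 → no swap
j=7: A[7]=-8 ≤ -7 → i=2, swap A[2],A[7] → -9 -13 -8 -3 7 6 0 4 -10 3 1 5 -7
j=8: A[8]=-10 ≤ -7 → i=3, swap A[3],A[8] → -9 -13 -8 -10 7 6 0 4 -3 3 1 5 -7
j=9: A[9]=3 > -7 → no swap
j=10: A[10]=1 > -7 → no swap
j=11: A[11]=5 > -7 → no swap
final swap A[4],A[12] → -9 -13 -8 -10 -7 6 0 4 -3 3 1 5 7; return 4
p = 4; k-1 = 12 > 4 ⇒ right

4; right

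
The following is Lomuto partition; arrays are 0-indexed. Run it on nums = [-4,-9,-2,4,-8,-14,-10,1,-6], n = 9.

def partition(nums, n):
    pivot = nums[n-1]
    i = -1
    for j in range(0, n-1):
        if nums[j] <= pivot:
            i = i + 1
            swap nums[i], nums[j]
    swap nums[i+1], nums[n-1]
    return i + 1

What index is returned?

4

pivot = nums[8] = -6; i = -1
j=0: nums[0]=-4 > -6 → no swap
j=1: nums[1]=-9 ≤ -6 → i=0, swap nums[0],nums[1] → [-9,-4,-2,4,-8,-14,-10,1,-6]
j=2: nums[2]=-2 > -6 → no swap
j=3: nums[3]=4 > -6 → no swap
j=4: nums[4]=-8 ≤ -6 → i=1, swap nums[1],nums[4] → [-9,-8,-2,4,-4,-14,-10,1,-6]
j=5: nums[5]=-14 ≤ -6 → i=2, swap nums[2],nums[5] → [-9,-8,-14,4,-4,-2,-10,1,-6]
j=6: nums[6]=-10 ≤ -6 → i=3, swap nums[3],nums[6] → [-9,-8,-14,-10,-4,-2,4,1,-6]
j=7: nums[7]=1 > -6 → no swap
final swap nums[4],nums[8] → [-9,-8,-14,-10,-6,-2,4,1,-4]; return 4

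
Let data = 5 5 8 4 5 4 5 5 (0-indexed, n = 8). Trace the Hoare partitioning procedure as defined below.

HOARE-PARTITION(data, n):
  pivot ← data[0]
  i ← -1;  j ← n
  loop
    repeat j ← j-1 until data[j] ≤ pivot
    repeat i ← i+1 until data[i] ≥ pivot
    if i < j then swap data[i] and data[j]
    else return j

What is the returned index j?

pivot = data[0] = 5; i = -1, j = 8
j→7 (data[7]=5≤5), i→0 (data[0]=5≥5); i<j, swap → 5 5 8 4 5 4 5 5
j→6 (data[6]=5≤5), i→1 (data[1]=5≥5); i<j, swap → 5 5 8 4 5 4 5 5
j→5 (data[5]=4≤5), i→2 (data[2]=8≥5); i<j, swap → 5 5 4 4 5 8 5 5
j→4, i→4; i≥j, return j=4. data = 5 5 4 4 5 8 5 5

4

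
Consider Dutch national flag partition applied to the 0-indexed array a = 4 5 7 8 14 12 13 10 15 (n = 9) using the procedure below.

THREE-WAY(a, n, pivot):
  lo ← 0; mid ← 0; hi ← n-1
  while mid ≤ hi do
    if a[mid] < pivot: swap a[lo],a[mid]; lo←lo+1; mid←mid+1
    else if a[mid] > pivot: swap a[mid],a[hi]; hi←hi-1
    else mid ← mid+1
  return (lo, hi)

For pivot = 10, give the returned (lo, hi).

pivot = 10; lo=0, mid=0, hi=8
a[mid]=4<10: swap a[0],a[0]; lo=1,mid=1 → 4 5 7 8 14 12 13 10 15
a[mid]=5<10: swap a[1],a[1]; lo=2,mid=2 → 4 5 7 8 14 12 13 10 15
a[mid]=7<10: swap a[2],a[2]; lo=3,mid=3 → 4 5 7 8 14 12 13 10 15
a[mid]=8<10: swap a[3],a[3]; lo=4,mid=4 → 4 5 7 8 14 12 13 10 15
a[mid]=14>10: swap a[4],a[8]; hi=7 → 4 5 7 8 15 12 13 10 14
a[mid]=15>10: swap a[4],a[7]; hi=6 → 4 5 7 8 10 12 13 15 14
a[mid]=10=10: mid=5
a[mid]=12>10: swap a[5],a[6]; hi=5 → 4 5 7 8 10 13 12 15 14
a[mid]=13>10: swap a[5],a[5]; hi=4 → 4 5 7 8 10 13 12 15 14
end: lo=4, hi=4; a = 4 5 7 8 10 13 12 15 14

(4, 4)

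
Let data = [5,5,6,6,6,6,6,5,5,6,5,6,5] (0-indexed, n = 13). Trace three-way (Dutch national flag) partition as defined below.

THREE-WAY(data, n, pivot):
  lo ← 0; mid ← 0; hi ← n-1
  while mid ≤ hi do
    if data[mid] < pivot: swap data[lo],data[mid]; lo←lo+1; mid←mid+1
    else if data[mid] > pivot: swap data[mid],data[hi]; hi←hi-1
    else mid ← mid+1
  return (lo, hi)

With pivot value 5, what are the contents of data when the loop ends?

pivot = 5; lo=0, mid=0, hi=12
data[mid]=5=5: mid=1
data[mid]=5=5: mid=2
data[mid]=6>5: swap data[2],data[12]; hi=11 → [5,5,5,6,6,6,6,5,5,6,5,6,6]
data[mid]=5=5: mid=3
data[mid]=6>5: swap data[3],data[11]; hi=10 → [5,5,5,6,6,6,6,5,5,6,5,6,6]
data[mid]=6>5: swap data[3],data[10]; hi=9 → [5,5,5,5,6,6,6,5,5,6,6,6,6]
data[mid]=5=5: mid=4
data[mid]=6>5: swap data[4],data[9]; hi=8 → [5,5,5,5,6,6,6,5,5,6,6,6,6]
data[mid]=6>5: swap data[4],data[8]; hi=7 → [5,5,5,5,5,6,6,5,6,6,6,6,6]
data[mid]=5=5: mid=5
data[mid]=6>5: swap data[5],data[7]; hi=6 → [5,5,5,5,5,5,6,6,6,6,6,6,6]
data[mid]=5=5: mid=6
data[mid]=6>5: swap data[6],data[6]; hi=5 → [5,5,5,5,5,5,6,6,6,6,6,6,6]
end: lo=0, hi=5; data = [5,5,5,5,5,5,6,6,6,6,6,6,6]

[5,5,5,5,5,5,6,6,6,6,6,6,6]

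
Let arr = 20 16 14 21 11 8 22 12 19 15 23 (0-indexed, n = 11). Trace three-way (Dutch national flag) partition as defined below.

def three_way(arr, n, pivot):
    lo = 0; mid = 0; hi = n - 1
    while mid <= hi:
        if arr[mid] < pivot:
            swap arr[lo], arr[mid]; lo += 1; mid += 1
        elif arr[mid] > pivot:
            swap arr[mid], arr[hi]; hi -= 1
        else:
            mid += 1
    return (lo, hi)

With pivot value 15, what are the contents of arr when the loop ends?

lo=0 mid=0 hi=10
20>15: swap(0,10), hi=9 ⇒ 23 16 14 21 11 8 22 12 19 15 20
23>15: swap(0,9), hi=8 ⇒ 15 16 14 21 11 8 22 12 19 23 20
15=15: mid=1
16>15: swap(1,8), hi=7 ⇒ 15 19 14 21 11 8 22 12 16 23 20
19>15: swap(1,7), hi=6 ⇒ 15 12 14 21 11 8 22 19 16 23 20
12<15: swap(0,1), lo=1 mid=2 ⇒ 12 15 14 21 11 8 22 19 16 23 20
14<15: swap(1,2), lo=2 mid=3 ⇒ 12 14 15 21 11 8 22 19 16 23 20
21>15: swap(3,6), hi=5 ⇒ 12 14 15 22 11 8 21 19 16 23 20
22>15: swap(3,5), hi=4 ⇒ 12 14 15 8 11 22 21 19 16 23 20
8<15: swap(2,3), lo=3 mid=4 ⇒ 12 14 8 15 11 22 21 19 16 23 20
11<15: swap(3,4), lo=4 mid=5 ⇒ 12 14 8 11 15 22 21 19 16 23 20
done. lo=4 hi=4; arr=12 14 8 11 15 22 21 19 16 23 20

12 14 8 11 15 22 21 19 16 23 20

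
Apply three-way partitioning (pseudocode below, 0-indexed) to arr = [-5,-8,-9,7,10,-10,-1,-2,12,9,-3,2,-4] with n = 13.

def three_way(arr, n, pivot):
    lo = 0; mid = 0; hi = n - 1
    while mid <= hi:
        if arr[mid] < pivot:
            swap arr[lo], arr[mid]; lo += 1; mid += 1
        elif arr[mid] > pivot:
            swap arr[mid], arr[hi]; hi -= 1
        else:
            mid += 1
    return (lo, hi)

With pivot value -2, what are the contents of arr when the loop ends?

lo=0 mid=0 hi=12
-5<-2: swap(0,0), lo=1 mid=1 ⇒ [-5,-8,-9,7,10,-10,-1,-2,12,9,-3,2,-4]
-8<-2: swap(1,1), lo=2 mid=2 ⇒ [-5,-8,-9,7,10,-10,-1,-2,12,9,-3,2,-4]
-9<-2: swap(2,2), lo=3 mid=3 ⇒ [-5,-8,-9,7,10,-10,-1,-2,12,9,-3,2,-4]
7>-2: swap(3,12), hi=11 ⇒ [-5,-8,-9,-4,10,-10,-1,-2,12,9,-3,2,7]
-4<-2: swap(3,3), lo=4 mid=4 ⇒ [-5,-8,-9,-4,10,-10,-1,-2,12,9,-3,2,7]
10>-2: swap(4,11), hi=10 ⇒ [-5,-8,-9,-4,2,-10,-1,-2,12,9,-3,10,7]
2>-2: swap(4,10), hi=9 ⇒ [-5,-8,-9,-4,-3,-10,-1,-2,12,9,2,10,7]
-3<-2: swap(4,4), lo=5 mid=5 ⇒ [-5,-8,-9,-4,-3,-10,-1,-2,12,9,2,10,7]
-10<-2: swap(5,5), lo=6 mid=6 ⇒ [-5,-8,-9,-4,-3,-10,-1,-2,12,9,2,10,7]
-1>-2: swap(6,9), hi=8 ⇒ [-5,-8,-9,-4,-3,-10,9,-2,12,-1,2,10,7]
9>-2: swap(6,8), hi=7 ⇒ [-5,-8,-9,-4,-3,-10,12,-2,9,-1,2,10,7]
12>-2: swap(6,7), hi=6 ⇒ [-5,-8,-9,-4,-3,-10,-2,12,9,-1,2,10,7]
-2=-2: mid=7
done. lo=6 hi=6; arr=[-5,-8,-9,-4,-3,-10,-2,12,9,-1,2,10,7]

[-5,-8,-9,-4,-3,-10,-2,12,9,-1,2,10,7]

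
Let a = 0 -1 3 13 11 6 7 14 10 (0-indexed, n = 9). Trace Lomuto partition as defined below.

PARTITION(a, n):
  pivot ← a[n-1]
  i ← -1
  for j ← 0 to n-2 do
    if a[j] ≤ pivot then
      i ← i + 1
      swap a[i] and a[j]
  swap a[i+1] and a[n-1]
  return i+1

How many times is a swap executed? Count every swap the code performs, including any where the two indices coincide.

pivot = a[8] = 10; i = -1
j=0: a[0]=0 ≤ 10 → i=0, swap a[0],a[0] (no change) → 0 -1 3 13 11 6 7 14 10
j=1: a[1]=-1 ≤ 10 → i=1, swap a[1],a[1] (no change) → 0 -1 3 13 11 6 7 14 10
j=2: a[2]=3 ≤ 10 → i=2, swap a[2],a[2] (no change) → 0 -1 3 13 11 6 7 14 10
j=3: a[3]=13 > 10 → no swap
j=4: a[4]=11 > 10 → no swap
j=5: a[5]=6 ≤ 10 → i=3, swap a[3],a[5] → 0 -1 3 6 11 13 7 14 10
j=6: a[6]=7 ≤ 10 → i=4, swap a[4],a[6] → 0 -1 3 6 7 13 11 14 10
j=7: a[7]=14 > 10 → no swap
final swap a[5],a[8] → 0 -1 3 6 7 10 11 14 13; return 5

6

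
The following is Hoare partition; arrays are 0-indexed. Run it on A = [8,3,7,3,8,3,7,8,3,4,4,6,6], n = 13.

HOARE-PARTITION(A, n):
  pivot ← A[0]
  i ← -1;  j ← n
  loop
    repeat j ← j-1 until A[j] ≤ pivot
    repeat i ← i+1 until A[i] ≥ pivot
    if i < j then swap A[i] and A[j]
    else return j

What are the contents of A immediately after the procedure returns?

pivot = A[0] = 8; i = -1, j = 13
j→12 (A[12]=6≤8), i→0 (A[0]=8≥8); i<j, swap → [6,3,7,3,8,3,7,8,3,4,4,6,8]
j→11 (A[11]=6≤8), i→4 (A[4]=8≥8); i<j, swap → [6,3,7,3,6,3,7,8,3,4,4,8,8]
j→10 (A[10]=4≤8), i→7 (A[7]=8≥8); i<j, swap → [6,3,7,3,6,3,7,4,3,4,8,8,8]
j→9, i→10; i≥j, return j=9. A = [6,3,7,3,6,3,7,4,3,4,8,8,8]

[6,3,7,3,6,3,7,4,3,4,8,8,8]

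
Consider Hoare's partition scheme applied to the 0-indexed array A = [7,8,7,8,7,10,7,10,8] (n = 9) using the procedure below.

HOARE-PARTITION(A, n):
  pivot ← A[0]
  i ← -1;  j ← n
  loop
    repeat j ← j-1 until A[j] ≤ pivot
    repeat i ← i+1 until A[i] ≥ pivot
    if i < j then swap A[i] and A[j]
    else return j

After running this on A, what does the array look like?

pivot=7
j stops at 6 (7), i stops at 0 (7); swap ⇒ [7,8,7,8,7,10,7,10,8]
j stops at 4 (7), i stops at 1 (8); swap ⇒ [7,7,7,8,8,10,7,10,8]
j stops at 2, i stops at 2; i≥j ⇒ return 2. A=[7,7,7,8,8,10,7,10,8]

[7,7,7,8,8,10,7,10,8]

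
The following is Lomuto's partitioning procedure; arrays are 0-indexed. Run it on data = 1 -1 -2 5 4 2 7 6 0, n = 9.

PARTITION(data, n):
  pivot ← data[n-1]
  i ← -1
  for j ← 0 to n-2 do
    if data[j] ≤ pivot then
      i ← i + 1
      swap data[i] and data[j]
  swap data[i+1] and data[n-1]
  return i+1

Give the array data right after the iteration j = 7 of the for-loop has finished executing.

pivot = data[8] = 0; i = -1
j=0: data[0]=1 > 0 → no swap
j=1: data[1]=-1 ≤ 0 → i=0, swap data[0],data[1] → -1 1 -2 5 4 2 7 6 0
j=2: data[2]=-2 ≤ 0 → i=1, swap data[1],data[2] → -1 -2 1 5 4 2 7 6 0
j=3: data[3]=5 > 0 → no swap
j=4: data[4]=4 > 0 → no swap
j=5: data[5]=2 > 0 → no swap
j=6: data[6]=7 > 0 → no swap
j=7: data[7]=6 > 0 → no swap
(after j=7) data = -1 -2 1 5 4 2 7 6 0

-1 -2 1 5 4 2 7 6 0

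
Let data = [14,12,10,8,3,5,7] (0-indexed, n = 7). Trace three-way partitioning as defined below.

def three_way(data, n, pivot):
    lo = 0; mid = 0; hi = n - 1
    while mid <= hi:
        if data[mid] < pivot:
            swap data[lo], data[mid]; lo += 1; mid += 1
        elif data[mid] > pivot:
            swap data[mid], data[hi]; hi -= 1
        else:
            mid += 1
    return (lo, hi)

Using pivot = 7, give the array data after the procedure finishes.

pivot = 7; lo=0, mid=0, hi=6
data[mid]=14>7: swap data[0],data[6]; hi=5 → [7,12,10,8,3,5,14]
data[mid]=7=7: mid=1
data[mid]=12>7: swap data[1],data[5]; hi=4 → [7,5,10,8,3,12,14]
data[mid]=5<7: swap data[0],data[1]; lo=1,mid=2 → [5,7,10,8,3,12,14]
data[mid]=10>7: swap data[2],data[4]; hi=3 → [5,7,3,8,10,12,14]
data[mid]=3<7: swap data[1],data[2]; lo=2,mid=3 → [5,3,7,8,10,12,14]
data[mid]=8>7: swap data[3],data[3]; hi=2 → [5,3,7,8,10,12,14]
end: lo=2, hi=2; data = [5,3,7,8,10,12,14]

[5,3,7,8,10,12,14]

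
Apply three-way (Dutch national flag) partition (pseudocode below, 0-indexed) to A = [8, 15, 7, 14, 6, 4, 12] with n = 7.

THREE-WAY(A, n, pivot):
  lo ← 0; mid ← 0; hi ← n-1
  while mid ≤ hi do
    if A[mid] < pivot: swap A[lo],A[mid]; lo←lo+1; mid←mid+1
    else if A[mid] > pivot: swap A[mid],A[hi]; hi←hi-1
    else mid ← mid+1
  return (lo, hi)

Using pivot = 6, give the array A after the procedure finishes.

pivot = 6; lo=0, mid=0, hi=6
A[mid]=8>6: swap A[0],A[6]; hi=5 → [12, 15, 7, 14, 6, 4, 8]
A[mid]=12>6: swap A[0],A[5]; hi=4 → [4, 15, 7, 14, 6, 12, 8]
A[mid]=4<6: swap A[0],A[0]; lo=1,mid=1 → [4, 15, 7, 14, 6, 12, 8]
A[mid]=15>6: swap A[1],A[4]; hi=3 → [4, 6, 7, 14, 15, 12, 8]
A[mid]=6=6: mid=2
A[mid]=7>6: swap A[2],A[3]; hi=2 → [4, 6, 14, 7, 15, 12, 8]
A[mid]=14>6: swap A[2],A[2]; hi=1 → [4, 6, 14, 7, 15, 12, 8]
end: lo=1, hi=1; A = [4, 6, 14, 7, 15, 12, 8]

[4, 6, 14, 7, 15, 12, 8]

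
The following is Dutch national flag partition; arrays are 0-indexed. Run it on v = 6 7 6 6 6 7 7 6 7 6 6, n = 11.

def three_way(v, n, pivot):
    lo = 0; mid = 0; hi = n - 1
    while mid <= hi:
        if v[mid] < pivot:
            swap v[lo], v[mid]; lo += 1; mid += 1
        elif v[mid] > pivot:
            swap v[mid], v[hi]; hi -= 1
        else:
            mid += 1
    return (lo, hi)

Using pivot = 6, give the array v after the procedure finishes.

6 6 6 6 6 6 6 7 7 7 7

lo=0 mid=0 hi=10
6=6: mid=1
7>6: swap(1,10), hi=9 ⇒ 6 6 6 6 6 7 7 6 7 6 7
6=6: mid=2
6=6: mid=3
6=6: mid=4
6=6: mid=5
7>6: swap(5,9), hi=8 ⇒ 6 6 6 6 6 6 7 6 7 7 7
6=6: mid=6
7>6: swap(6,8), hi=7 ⇒ 6 6 6 6 6 6 7 6 7 7 7
7>6: swap(6,7), hi=6 ⇒ 6 6 6 6 6 6 6 7 7 7 7
6=6: mid=7
done. lo=0 hi=6; v=6 6 6 6 6 6 6 7 7 7 7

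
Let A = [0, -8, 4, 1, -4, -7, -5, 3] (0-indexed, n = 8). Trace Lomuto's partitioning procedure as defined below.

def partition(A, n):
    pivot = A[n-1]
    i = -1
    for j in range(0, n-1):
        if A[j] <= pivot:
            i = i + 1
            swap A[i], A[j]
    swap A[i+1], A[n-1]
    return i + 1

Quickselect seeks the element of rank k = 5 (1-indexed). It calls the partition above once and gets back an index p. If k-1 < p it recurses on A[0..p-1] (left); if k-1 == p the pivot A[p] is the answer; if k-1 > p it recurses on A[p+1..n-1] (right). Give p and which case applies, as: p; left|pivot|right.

pivot = A[7] = 3; i = -1
j=0: A[0]=0 ≤ 3 → i=0, swap A[0],A[0] (no change) → [0, -8, 4, 1, -4, -7, -5, 3]
j=1: A[1]=-8 ≤ 3 → i=1, swap A[1],A[1] (no change) → [0, -8, 4, 1, -4, -7, -5, 3]
j=2: A[2]=4 > 3 → no swap
j=3: A[3]=1 ≤ 3 → i=2, swap A[2],A[3] → [0, -8, 1, 4, -4, -7, -5, 3]
j=4: A[4]=-4 ≤ 3 → i=3, swap A[3],A[4] → [0, -8, 1, -4, 4, -7, -5, 3]
j=5: A[5]=-7 ≤ 3 → i=4, swap A[4],A[5] → [0, -8, 1, -4, -7, 4, -5, 3]
j=6: A[6]=-5 ≤ 3 → i=5, swap A[5],A[6] → [0, -8, 1, -4, -7, -5, 4, 3]
final swap A[6],A[7] → [0, -8, 1, -4, -7, -5, 3, 4]; return 6
p = 6; k-1 = 4 < 6 ⇒ left

6; left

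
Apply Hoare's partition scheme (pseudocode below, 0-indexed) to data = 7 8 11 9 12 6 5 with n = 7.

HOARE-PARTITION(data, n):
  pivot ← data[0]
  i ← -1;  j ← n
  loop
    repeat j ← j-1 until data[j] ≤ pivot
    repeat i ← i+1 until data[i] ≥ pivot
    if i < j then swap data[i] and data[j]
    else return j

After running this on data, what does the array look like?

pivot = data[0] = 7; i = -1, j = 7
j→6 (data[6]=5≤7), i→0 (data[0]=7≥7); i<j, swap → 5 8 11 9 12 6 7
j→5 (data[5]=6≤7), i→1 (data[1]=8≥7); i<j, swap → 5 6 11 9 12 8 7
j→1, i→2; i≥j, return j=1. data = 5 6 11 9 12 8 7

5 6 11 9 12 8 7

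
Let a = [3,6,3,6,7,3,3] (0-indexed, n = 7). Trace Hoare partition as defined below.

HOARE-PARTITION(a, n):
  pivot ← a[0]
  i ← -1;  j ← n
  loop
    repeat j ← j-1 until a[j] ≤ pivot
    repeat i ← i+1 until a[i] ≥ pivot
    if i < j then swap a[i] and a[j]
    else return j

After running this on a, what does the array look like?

[3,3,3,6,7,6,3]

pivot=3
j stops at 6 (3), i stops at 0 (3); swap ⇒ [3,6,3,6,7,3,3]
j stops at 5 (3), i stops at 1 (6); swap ⇒ [3,3,3,6,7,6,3]
j stops at 2, i stops at 2; i≥j ⇒ return 2. a=[3,3,3,6,7,6,3]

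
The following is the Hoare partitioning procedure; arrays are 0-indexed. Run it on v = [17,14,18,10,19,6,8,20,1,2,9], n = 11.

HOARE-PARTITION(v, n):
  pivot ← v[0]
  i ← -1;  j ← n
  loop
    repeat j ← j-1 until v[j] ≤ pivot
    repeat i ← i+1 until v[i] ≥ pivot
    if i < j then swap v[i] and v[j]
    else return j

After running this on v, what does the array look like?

[9,14,2,10,1,6,8,20,19,18,17]

pivot=17
j stops at 10 (9), i stops at 0 (17); swap ⇒ [9,14,18,10,19,6,8,20,1,2,17]
j stops at 9 (2), i stops at 2 (18); swap ⇒ [9,14,2,10,19,6,8,20,1,18,17]
j stops at 8 (1), i stops at 4 (19); swap ⇒ [9,14,2,10,1,6,8,20,19,18,17]
j stops at 6, i stops at 7; i≥j ⇒ return 6. v=[9,14,2,10,1,6,8,20,19,18,17]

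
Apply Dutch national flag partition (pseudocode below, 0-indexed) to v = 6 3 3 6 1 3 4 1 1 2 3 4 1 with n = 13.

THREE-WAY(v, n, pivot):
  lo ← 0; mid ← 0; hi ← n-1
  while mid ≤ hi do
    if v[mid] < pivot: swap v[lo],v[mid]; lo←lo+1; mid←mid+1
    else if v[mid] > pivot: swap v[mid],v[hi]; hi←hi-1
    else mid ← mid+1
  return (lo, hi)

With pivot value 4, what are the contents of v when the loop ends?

1 3 3 1 3 1 1 2 3 4 4 6 6

pivot = 4; lo=0, mid=0, hi=12
v[mid]=6>4: swap v[0],v[12]; hi=11 → 1 3 3 6 1 3 4 1 1 2 3 4 6
v[mid]=1<4: swap v[0],v[0]; lo=1,mid=1 → 1 3 3 6 1 3 4 1 1 2 3 4 6
v[mid]=3<4: swap v[1],v[1]; lo=2,mid=2 → 1 3 3 6 1 3 4 1 1 2 3 4 6
v[mid]=3<4: swap v[2],v[2]; lo=3,mid=3 → 1 3 3 6 1 3 4 1 1 2 3 4 6
v[mid]=6>4: swap v[3],v[11]; hi=10 → 1 3 3 4 1 3 4 1 1 2 3 6 6
v[mid]=4=4: mid=4
v[mid]=1<4: swap v[3],v[4]; lo=4,mid=5 → 1 3 3 1 4 3 4 1 1 2 3 6 6
v[mid]=3<4: swap v[4],v[5]; lo=5,mid=6 → 1 3 3 1 3 4 4 1 1 2 3 6 6
v[mid]=4=4: mid=7
v[mid]=1<4: swap v[5],v[7]; lo=6,mid=8 → 1 3 3 1 3 1 4 4 1 2 3 6 6
v[mid]=1<4: swap v[6],v[8]; lo=7,mid=9 → 1 3 3 1 3 1 1 4 4 2 3 6 6
v[mid]=2<4: swap v[7],v[9]; lo=8,mid=10 → 1 3 3 1 3 1 1 2 4 4 3 6 6
v[mid]=3<4: swap v[8],v[10]; lo=9,mid=11 → 1 3 3 1 3 1 1 2 3 4 4 6 6
end: lo=9, hi=10; v = 1 3 3 1 3 1 1 2 3 4 4 6 6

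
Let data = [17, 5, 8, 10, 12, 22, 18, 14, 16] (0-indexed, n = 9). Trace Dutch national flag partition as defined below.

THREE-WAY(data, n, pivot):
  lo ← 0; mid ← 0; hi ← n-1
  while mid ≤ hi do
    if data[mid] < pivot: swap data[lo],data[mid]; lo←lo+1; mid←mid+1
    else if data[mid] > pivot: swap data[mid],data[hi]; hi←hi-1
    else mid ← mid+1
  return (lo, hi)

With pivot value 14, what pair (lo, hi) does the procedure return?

(4, 4)

pivot = 14; lo=0, mid=0, hi=8
data[mid]=17>14: swap data[0],data[8]; hi=7 → [16, 5, 8, 10, 12, 22, 18, 14, 17]
data[mid]=16>14: swap data[0],data[7]; hi=6 → [14, 5, 8, 10, 12, 22, 18, 16, 17]
data[mid]=14=14: mid=1
data[mid]=5<14: swap data[0],data[1]; lo=1,mid=2 → [5, 14, 8, 10, 12, 22, 18, 16, 17]
data[mid]=8<14: swap data[1],data[2]; lo=2,mid=3 → [5, 8, 14, 10, 12, 22, 18, 16, 17]
data[mid]=10<14: swap data[2],data[3]; lo=3,mid=4 → [5, 8, 10, 14, 12, 22, 18, 16, 17]
data[mid]=12<14: swap data[3],data[4]; lo=4,mid=5 → [5, 8, 10, 12, 14, 22, 18, 16, 17]
data[mid]=22>14: swap data[5],data[6]; hi=5 → [5, 8, 10, 12, 14, 18, 22, 16, 17]
data[mid]=18>14: swap data[5],data[5]; hi=4 → [5, 8, 10, 12, 14, 18, 22, 16, 17]
end: lo=4, hi=4; data = [5, 8, 10, 12, 14, 18, 22, 16, 17]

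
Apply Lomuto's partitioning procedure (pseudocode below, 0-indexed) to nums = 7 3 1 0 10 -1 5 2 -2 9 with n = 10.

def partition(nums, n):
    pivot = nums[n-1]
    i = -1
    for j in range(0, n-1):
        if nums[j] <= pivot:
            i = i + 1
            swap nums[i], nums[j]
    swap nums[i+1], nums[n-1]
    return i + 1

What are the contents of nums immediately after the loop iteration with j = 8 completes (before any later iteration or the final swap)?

pivot = nums[9] = 9; i = -1
j=0: nums[0]=7 ≤ 9 → i=0, swap nums[0],nums[0] (no change) → 7 3 1 0 10 -1 5 2 -2 9
j=1: nums[1]=3 ≤ 9 → i=1, swap nums[1],nums[1] (no change) → 7 3 1 0 10 -1 5 2 -2 9
j=2: nums[2]=1 ≤ 9 → i=2, swap nums[2],nums[2] (no change) → 7 3 1 0 10 -1 5 2 -2 9
j=3: nums[3]=0 ≤ 9 → i=3, swap nums[3],nums[3] (no change) → 7 3 1 0 10 -1 5 2 -2 9
j=4: nums[4]=10 > 9 → no swap
j=5: nums[5]=-1 ≤ 9 → i=4, swap nums[4],nums[5] → 7 3 1 0 -1 10 5 2 -2 9
j=6: nums[6]=5 ≤ 9 → i=5, swap nums[5],nums[6] → 7 3 1 0 -1 5 10 2 -2 9
j=7: nums[7]=2 ≤ 9 → i=6, swap nums[6],nums[7] → 7 3 1 0 -1 5 2 10 -2 9
j=8: nums[8]=-2 ≤ 9 → i=7, swap nums[7],nums[8] → 7 3 1 0 -1 5 2 -2 10 9
(after j=8) nums = 7 3 1 0 -1 5 2 -2 10 9

7 3 1 0 -1 5 2 -2 10 9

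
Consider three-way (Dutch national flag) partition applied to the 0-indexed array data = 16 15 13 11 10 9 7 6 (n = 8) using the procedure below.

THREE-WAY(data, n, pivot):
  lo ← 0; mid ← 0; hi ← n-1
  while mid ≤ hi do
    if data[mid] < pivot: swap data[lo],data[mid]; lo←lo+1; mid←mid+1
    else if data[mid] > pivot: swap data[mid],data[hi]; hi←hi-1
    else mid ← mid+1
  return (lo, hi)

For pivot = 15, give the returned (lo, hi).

pivot = 15; lo=0, mid=0, hi=7
data[mid]=16>15: swap data[0],data[7]; hi=6 → 6 15 13 11 10 9 7 16
data[mid]=6<15: swap data[0],data[0]; lo=1,mid=1 → 6 15 13 11 10 9 7 16
data[mid]=15=15: mid=2
data[mid]=13<15: swap data[1],data[2]; lo=2,mid=3 → 6 13 15 11 10 9 7 16
data[mid]=11<15: swap data[2],data[3]; lo=3,mid=4 → 6 13 11 15 10 9 7 16
data[mid]=10<15: swap data[3],data[4]; lo=4,mid=5 → 6 13 11 10 15 9 7 16
data[mid]=9<15: swap data[4],data[5]; lo=5,mid=6 → 6 13 11 10 9 15 7 16
data[mid]=7<15: swap data[5],data[6]; lo=6,mid=7 → 6 13 11 10 9 7 15 16
end: lo=6, hi=6; data = 6 13 11 10 9 7 15 16

(6, 6)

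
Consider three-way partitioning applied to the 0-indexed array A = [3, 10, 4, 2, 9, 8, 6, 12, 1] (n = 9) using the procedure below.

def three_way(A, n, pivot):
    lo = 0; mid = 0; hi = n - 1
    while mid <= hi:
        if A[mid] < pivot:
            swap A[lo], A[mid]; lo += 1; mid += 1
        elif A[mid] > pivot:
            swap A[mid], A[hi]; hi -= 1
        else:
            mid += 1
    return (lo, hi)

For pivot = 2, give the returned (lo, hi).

(1, 1)

pivot = 2; lo=0, mid=0, hi=8
A[mid]=3>2: swap A[0],A[8]; hi=7 → [1, 10, 4, 2, 9, 8, 6, 12, 3]
A[mid]=1<2: swap A[0],A[0]; lo=1,mid=1 → [1, 10, 4, 2, 9, 8, 6, 12, 3]
A[mid]=10>2: swap A[1],A[7]; hi=6 → [1, 12, 4, 2, 9, 8, 6, 10, 3]
A[mid]=12>2: swap A[1],A[6]; hi=5 → [1, 6, 4, 2, 9, 8, 12, 10, 3]
A[mid]=6>2: swap A[1],A[5]; hi=4 → [1, 8, 4, 2, 9, 6, 12, 10, 3]
A[mid]=8>2: swap A[1],A[4]; hi=3 → [1, 9, 4, 2, 8, 6, 12, 10, 3]
A[mid]=9>2: swap A[1],A[3]; hi=2 → [1, 2, 4, 9, 8, 6, 12, 10, 3]
A[mid]=2=2: mid=2
A[mid]=4>2: swap A[2],A[2]; hi=1 → [1, 2, 4, 9, 8, 6, 12, 10, 3]
end: lo=1, hi=1; A = [1, 2, 4, 9, 8, 6, 12, 10, 3]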